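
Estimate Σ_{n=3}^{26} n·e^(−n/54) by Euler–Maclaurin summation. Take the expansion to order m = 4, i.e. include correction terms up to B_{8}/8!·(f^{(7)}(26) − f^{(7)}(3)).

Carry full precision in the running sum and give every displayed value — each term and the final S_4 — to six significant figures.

S_4 ≈ 251.880

∫_3^26 x·e^(−x/54) dx evaluates to 242.476.
Boundary: ½(f(3) + f(26)) = ½(2.83788 + 16.0646) = 9.45121.
So far: 251.927.
Order-1 term: 1/12 · (0.320376 − 0.893406) = -0.0477525.
Partial sum through k=1: 251.880.
Order-2 term: −1/720 · (0.000533646 − 0.000955187) = 5.85474e-07.
Partial sum through k=2: 251.880.
Order-3 term: 1/30240 · (3.28334e-07 − 5.50066e-07) = -7.33240e-12.
Partial sum through k=3: 251.880.
Order-4 term: −1/1209600 · (1.62436e-10 − 2.64940e-10) = 8.47423e-17.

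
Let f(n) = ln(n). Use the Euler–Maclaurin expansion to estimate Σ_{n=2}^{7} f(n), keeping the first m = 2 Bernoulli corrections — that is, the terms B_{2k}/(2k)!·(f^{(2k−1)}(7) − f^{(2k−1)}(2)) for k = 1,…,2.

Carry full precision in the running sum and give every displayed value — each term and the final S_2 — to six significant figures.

∫_2^7 ln(x) dx evaluates to 7.23508.
Endpoint term: (f(2) + f(7))/2 = (0.693147 + 1.94591)/2 = 1.31953.
Running total after boundary: 8.55461.
Correction k=1: B_{2}/2! · (f^{(1)}(7) − f^{(1)}(2)) = 1/12 · (0.142857 − 0.500000) = -0.0297619.
Partial sum through k=1: 8.52484.
Correction k=2: B_{4}/4! · (f^{(3)}(7) − f^{(3)}(2)) = −1/720 · (0.00583090 − 0.250000) = 0.000339124.

S_2 ≈ 8.52518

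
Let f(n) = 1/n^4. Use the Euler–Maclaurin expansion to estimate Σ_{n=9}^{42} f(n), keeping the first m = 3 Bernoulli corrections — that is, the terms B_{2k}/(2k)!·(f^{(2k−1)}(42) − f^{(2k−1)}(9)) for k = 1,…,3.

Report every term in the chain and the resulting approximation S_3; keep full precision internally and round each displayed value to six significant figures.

∫_9^42 1/x^4 dx evaluates to 0.000452748.
Boundary: ½(f(9) + f(42)) = ½(0.000152416 + 3.21368e-07) = 7.63686e-05.
So far: 0.000529117.
k=1: B_{2}/(2)! × [f^{(1)}(42) − f^{(1)}(9)] = 1/12 × (-3.06065e-08 − (-6.77404e-05)) = 5.64248e-06.
Running total after k=1: 0.000534759.
k=2: B_{4}/(4)! × [f^{(3)}(42) − f^{(3)}(9)] = −1/720 × (-5.20519e-10 − (-2.50890e-05)) = -3.48451e-08.
Running total after k=2: 0.000534724.
k=3: B_{6}/(6)! × [f^{(5)}(42) − f^{(5)}(9)] = 1/30240 × (-1.65244e-11 − (-1.73455e-05)) = 5.73594e-10.

S_3 ≈ 0.000534725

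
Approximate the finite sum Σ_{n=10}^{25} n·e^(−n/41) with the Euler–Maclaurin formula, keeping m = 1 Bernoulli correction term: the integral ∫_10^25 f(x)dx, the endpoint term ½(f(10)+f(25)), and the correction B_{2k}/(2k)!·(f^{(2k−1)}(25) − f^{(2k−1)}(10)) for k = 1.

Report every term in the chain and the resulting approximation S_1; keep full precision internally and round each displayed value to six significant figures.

S_1 ≈ 178.446

The integral term ∫_10^25 x·e^(−x/41) dx = 167.766.
½[f(10) + f(25)] = ½[7.83564 + 13.5871] = 10.7114.
Integral + boundary = 178.478.
k=1: B_{2}/(2)! × [f^{(1)}(25) − f^{(1)}(10)] = 1/12 × (0.212091 − 0.592451) = -0.0316966.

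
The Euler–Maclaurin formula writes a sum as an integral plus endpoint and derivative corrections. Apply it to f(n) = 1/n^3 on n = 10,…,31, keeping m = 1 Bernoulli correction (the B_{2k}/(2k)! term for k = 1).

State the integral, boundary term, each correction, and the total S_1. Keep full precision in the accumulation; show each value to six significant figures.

S_1 ≈ 0.00502122

The integral term ∫_10^31 1/x^3 dx = 0.00447971.
½[f(10) + f(31)] = ½[0.00100000 + 3.35672e-05] = 0.000516784.
Integral + boundary = 0.00499649.
Order-1 term: 1/12 · (-3.24844e-06 − (-0.000300000)) = 2.47293e-05.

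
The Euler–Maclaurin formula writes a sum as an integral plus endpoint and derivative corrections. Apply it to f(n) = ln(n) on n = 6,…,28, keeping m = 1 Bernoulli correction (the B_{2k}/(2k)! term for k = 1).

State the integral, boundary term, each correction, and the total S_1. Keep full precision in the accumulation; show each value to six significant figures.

The integral term ∫_6^28 ln(x) dx = 60.5512.
½[f(6) + f(28)] = ½[1.79176 + 3.33220] = 2.56198.
So far: 63.1132.
k=1: B_{2}/(2)! × [f^{(1)}(28) − f^{(1)}(6)] = 1/12 × (0.0357143 − 0.166667) = -0.0109127.

S_1 ≈ 63.1022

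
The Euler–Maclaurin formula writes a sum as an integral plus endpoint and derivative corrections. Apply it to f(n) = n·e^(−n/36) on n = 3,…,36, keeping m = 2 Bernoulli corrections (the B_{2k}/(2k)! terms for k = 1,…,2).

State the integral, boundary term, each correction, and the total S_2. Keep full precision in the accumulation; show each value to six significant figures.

S_2 ≈ 346.130

The integral term ∫_3^36 x·e^(−x/36) dx = 338.199.
Endpoint term: (f(3) + f(36))/2 = (2.76013 + 13.2437)/2 = 8.00190.
So far: 346.201.
Order-1 term: 1/12 · (0.00000 − 0.843374) = -0.0702812.
After k=1: 346.130.
Order-2 term: −1/720 · (0.000567715 − 0.00207057) = 2.08730e-06.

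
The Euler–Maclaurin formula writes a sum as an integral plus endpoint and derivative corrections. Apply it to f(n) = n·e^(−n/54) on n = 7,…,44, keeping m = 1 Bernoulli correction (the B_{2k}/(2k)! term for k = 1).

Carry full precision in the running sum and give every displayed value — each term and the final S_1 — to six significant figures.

S_1 ≈ 563.394

∫_7^44 x·e^(−x/54) dx evaluates to 550.637.
½[f(7) + f(44)] = ½[6.14894 + 19.4797] = 12.8143.
So far: 563.451.
Correction k=1: B_{2}/2! · (f^{(1)}(44) − f^{(1)}(7)) = 1/12 · (0.0819854 − 0.764551) = -0.0568805.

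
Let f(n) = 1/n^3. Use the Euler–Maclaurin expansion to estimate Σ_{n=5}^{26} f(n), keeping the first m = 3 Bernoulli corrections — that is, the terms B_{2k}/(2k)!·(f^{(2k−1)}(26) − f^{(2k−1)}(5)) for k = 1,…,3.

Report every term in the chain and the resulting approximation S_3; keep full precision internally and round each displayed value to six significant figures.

S_3 ≈ 0.0236831

∫_5^26 1/x^3 dx evaluates to 0.0192604.
Endpoint term: (f(5) + f(26))/2 = (0.00800000 + 5.68958e-05)/2 = 0.00402845.
Running total after boundary: 0.0232888.
k=1: B_{2}/(2)! × [f^{(1)}(26) − f^{(1)}(5)] = 1/12 × (-6.56490e-06 − (-0.00480000)) = 0.000399453.
Partial sum through k=1: 0.0236883.
k=2: B_{4}/(4)! × [f^{(3)}(26) − f^{(3)}(5)] = −1/720 × (-1.94228e-07 − (-0.00384000)) = -5.33306e-06.
Partial sum through k=2: 0.0236829.
k=3: B_{6}/(6)! × [f^{(5)}(26) − f^{(5)}(5)] = 1/30240 × (-1.20674e-08 − (-0.00645120)) = 2.13333e-07.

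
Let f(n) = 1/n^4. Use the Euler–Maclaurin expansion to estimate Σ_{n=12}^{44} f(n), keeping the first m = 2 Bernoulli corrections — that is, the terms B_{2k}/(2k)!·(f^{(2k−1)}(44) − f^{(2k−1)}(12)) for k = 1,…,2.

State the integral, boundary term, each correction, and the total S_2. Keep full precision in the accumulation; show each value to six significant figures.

S_2 ≈ 0.000214567

∫_12^44 1/x^4 dx evaluates to 0.000188988.
Boundary: ½(f(12) + f(44)) = ½(4.82253e-05 + 2.66802e-07) = 2.42461e-05.
Running total after boundary: 0.000213234.
Order-1 term: 1/12 · (-2.42547e-08 − (-1.60751e-05)) = 1.33757e-06.
Running total after k=1: 0.000214572.
Order-2 term: −1/720 · (-3.75848e-10 − (-3.34898e-06)) = -4.65084e-09.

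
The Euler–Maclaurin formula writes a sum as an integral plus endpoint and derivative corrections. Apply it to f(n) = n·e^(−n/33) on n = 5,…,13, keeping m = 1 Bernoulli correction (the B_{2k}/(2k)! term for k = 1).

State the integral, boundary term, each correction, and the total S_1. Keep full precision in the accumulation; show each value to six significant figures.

Integral: ∫_5^13 x·e^(−x/33) dx = 53.9622.
Boundary: ½(f(5) + f(13)) = ½(4.29702 + 8.76713) = 6.53208.
Running total after boundary: 60.4943.
Order-1 term: 1/12 · (0.408724 − 0.729192) = -0.0267057.

S_1 ≈ 60.4676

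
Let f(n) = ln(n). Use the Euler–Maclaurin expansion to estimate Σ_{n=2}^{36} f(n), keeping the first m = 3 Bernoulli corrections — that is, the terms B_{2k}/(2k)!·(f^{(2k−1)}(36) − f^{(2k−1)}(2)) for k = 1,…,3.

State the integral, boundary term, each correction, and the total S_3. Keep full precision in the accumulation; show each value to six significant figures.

S_3 ≈ 95.7197

∫_2^36 ln(x) dx evaluates to 93.6204.
Endpoint term: (f(2) + f(36))/2 = (0.693147 + 3.58352)/2 = 2.13833.
Integral + boundary = 95.7587.
Order-1 term: 1/12 · (0.0277778 − 0.500000) = -0.0393519.
Running total after k=1: 95.7194.
Order-2 term: −1/720 · (4.28669e-05 − 0.250000) = 0.000347163.
Running total after k=2: 95.7197.
Order-3 term: 1/30240 · (3.96916e-07 − 0.750000) = -2.48016e-05.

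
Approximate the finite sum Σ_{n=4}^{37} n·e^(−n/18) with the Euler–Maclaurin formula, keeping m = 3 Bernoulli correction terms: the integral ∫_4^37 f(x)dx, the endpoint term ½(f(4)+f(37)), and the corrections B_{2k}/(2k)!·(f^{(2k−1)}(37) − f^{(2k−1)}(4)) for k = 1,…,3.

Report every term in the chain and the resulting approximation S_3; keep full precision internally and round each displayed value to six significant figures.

The integral term ∫_4^37 x·e^(−x/18) dx = 190.351.
Endpoint term: (f(4) + f(37))/2 = (3.20295 + 4.73680)/2 = 3.96988.
So far: 194.320.
Order-1 term: 1/12 · (-0.135134 − 0.622796) = -0.0631608.
After k=1: 194.257.
Order-2 term: −1/720 · (0.000373177 − 0.00686503) = 9.01647e-06.
After k=2: 194.257.
Order-3 term: 1/30240 · (3.59085e-06 − 3.64440e-05) = -1.08641e-09.

S_3 ≈ 194.257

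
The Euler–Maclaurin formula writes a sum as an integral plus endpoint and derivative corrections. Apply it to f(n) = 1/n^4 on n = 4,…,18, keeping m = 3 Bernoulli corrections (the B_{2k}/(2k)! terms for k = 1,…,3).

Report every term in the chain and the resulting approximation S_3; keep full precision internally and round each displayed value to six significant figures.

The integral term ∫_4^18 1/x^4 dx = 0.00515118.
Endpoint term: (f(4) + f(18))/2 = (0.00390625 + 9.52599e-06)/2 = 0.00195789.
Running total after boundary: 0.00710907.
k=1: B_{2}/(2)! × [f^{(1)}(18) − f^{(1)}(4)] = 1/12 × (-2.11689e-06 − (-0.00390625)) = 0.000325344.
Partial sum through k=1: 0.00743441.
k=2: B_{4}/(4)! × [f^{(3)}(18) − f^{(3)}(4)] = −1/720 × (-1.96008e-07 − (-0.00732422)) = -1.01723e-05.
Partial sum through k=2: 0.00742424.
k=3: B_{6}/(6)! × [f^{(5)}(18) − f^{(5)}(4)] = 1/30240 × (-3.38779e-08 − (-0.0256348)) = 8.47709e-07.

S_3 ≈ 0.00742509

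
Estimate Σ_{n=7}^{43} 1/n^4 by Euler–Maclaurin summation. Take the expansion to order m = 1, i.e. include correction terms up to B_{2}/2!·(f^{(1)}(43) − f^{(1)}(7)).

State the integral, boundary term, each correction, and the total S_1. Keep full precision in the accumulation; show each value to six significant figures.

Integral: ∫_7^43 1/x^4 dx = 0.000967625.
½[f(7) + f(43)] = ½[0.000416493 + 2.92500e-07] = 0.000208393.
Integral + boundary = 0.00117602.
k=1: B_{2}/(2)! × [f^{(1)}(43) − f^{(1)}(7)] = 1/12 × (-2.72093e-08 − (-0.000237996)) = 1.98307e-05.

S_1 ≈ 0.00119585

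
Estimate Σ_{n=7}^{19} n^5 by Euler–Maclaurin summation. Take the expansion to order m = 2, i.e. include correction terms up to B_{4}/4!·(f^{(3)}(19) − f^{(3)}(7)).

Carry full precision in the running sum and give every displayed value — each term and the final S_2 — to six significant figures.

Integral: ∫_7^19 x^5 dx = 7.82137e+06.
Endpoint term: (f(7) + f(19))/2 = (16807.0 + 2.47610e+06)/2 = 1.24645e+06.
Integral + boundary = 9.06782e+06.
Order-1 term: 1/12 · (651605 − 12005.0) = 53300.0.
Running total after k=1: 9.12112e+06.
Order-2 term: −1/720 · (21660.0 − 2940.00) = -26.0000.

S_2 ≈ 9.12110e+06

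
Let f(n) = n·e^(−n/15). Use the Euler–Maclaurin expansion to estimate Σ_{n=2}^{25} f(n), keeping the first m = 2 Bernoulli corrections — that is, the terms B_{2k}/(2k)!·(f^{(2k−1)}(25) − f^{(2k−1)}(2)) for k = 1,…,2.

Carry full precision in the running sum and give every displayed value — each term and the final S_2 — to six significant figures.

S_2 ≈ 113.006

Integral: ∫_2^25 x·e^(−x/15) dx = 109.844.
Boundary: ½(f(2) + f(25)) = ½(1.75035 + 4.72189) = 3.23612.
Running total after boundary: 113.080.
Order-1 term: 1/12 · (-0.125917 − 0.758484) = -0.0737001.
After k=1: 113.006.
Order-2 term: −1/720 · (0.00111926 − 0.0111504) = 1.39321e-05.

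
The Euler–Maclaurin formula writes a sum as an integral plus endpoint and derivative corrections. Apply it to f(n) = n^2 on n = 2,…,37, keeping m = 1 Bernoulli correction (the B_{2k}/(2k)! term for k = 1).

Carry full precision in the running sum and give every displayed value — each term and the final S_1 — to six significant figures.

∫_2^37 x^2 dx evaluates to 16881.7.
Endpoint term: (f(2) + f(37))/2 = (4.00000 + 1369.00)/2 = 686.500.
So far: 17568.2.
k=1: B_{2}/(2)! × [f^{(1)}(37) − f^{(1)}(2)] = 1/12 × (74.0000 − 4.00000) = 5.83333.

S_1 ≈ 17574.0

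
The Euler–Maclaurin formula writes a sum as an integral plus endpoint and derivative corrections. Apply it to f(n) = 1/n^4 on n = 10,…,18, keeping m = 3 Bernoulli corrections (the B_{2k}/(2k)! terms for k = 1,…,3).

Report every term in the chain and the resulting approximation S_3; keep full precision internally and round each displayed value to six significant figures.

S_3 ≈ 0.000334081

∫_10^18 1/x^4 dx evaluates to 0.000276177.
½[f(10) + f(18)] = ½[0.000100000 + 9.52599e-06] = 5.47630e-05.
Integral + boundary = 0.000330940.
Correction k=1: B_{2}/2! · (f^{(1)}(18) − f^{(1)}(10)) = 1/12 · (-2.11689e-06 − (-4.00000e-05)) = 3.15693e-06.
Partial sum through k=1: 0.000334097.
Correction k=2: B_{4}/4! · (f^{(3)}(18) − f^{(3)}(10)) = −1/720 · (-1.96008e-07 − (-1.20000e-05)) = -1.63944e-08.
Partial sum through k=2: 0.000334081.
Correction k=3: B_{6}/6! · (f^{(5)}(18) − f^{(5)}(10)) = 1/30240 · (-3.38779e-08 − (-6.72000e-06)) = 2.21102e-10.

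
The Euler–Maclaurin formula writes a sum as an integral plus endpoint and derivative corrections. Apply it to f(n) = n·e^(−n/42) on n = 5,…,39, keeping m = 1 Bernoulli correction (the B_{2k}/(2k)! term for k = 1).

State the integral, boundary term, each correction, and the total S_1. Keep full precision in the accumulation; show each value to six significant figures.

The integral term ∫_5^39 x·e^(−x/42) dx = 408.259.
Boundary: ½(f(5) + f(39)) = ½(4.43883 + 15.4096) = 9.92421.
So far: 418.183.
Correction k=1: B_{2}/2! · (f^{(1)}(39) − f^{(1)}(5)) = 1/12 · (0.0282227 − 0.782079) = -0.0628214.

S_1 ≈ 418.120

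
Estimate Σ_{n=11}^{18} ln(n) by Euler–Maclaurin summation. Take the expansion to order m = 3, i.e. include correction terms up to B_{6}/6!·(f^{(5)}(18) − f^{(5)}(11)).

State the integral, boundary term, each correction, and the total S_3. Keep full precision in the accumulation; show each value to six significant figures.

S_3 ≈ 21.2910

Integral: ∫_11^18 ln(x) dx = 18.6498.
½[f(11) + f(18)] = ½[2.39790 + 2.89037] = 2.64413.
Integral + boundary = 21.2940.
Order-1 term: 1/12 · (0.0555556 − 0.0909091) = -0.00294613.
After k=1: 21.2910.
Order-2 term: −1/720 · (0.000342936 − 0.00150263) = 1.61069e-06.
After k=2: 21.2910.
Order-3 term: 1/30240 · (1.27013e-05 − 0.000149021) = -4.50793e-09.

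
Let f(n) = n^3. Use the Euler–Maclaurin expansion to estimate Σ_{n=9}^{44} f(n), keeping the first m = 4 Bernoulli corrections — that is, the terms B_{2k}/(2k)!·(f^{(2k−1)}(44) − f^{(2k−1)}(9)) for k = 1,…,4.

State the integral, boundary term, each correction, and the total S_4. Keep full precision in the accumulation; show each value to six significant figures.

∫_9^44 x^3 dx evaluates to 935384.
Endpoint term: (f(9) + f(44))/2 = (729.000 + 85184.0)/2 = 42956.5.
Running total after boundary: 978340.
Order-1 term: 1/12 · (5808.00 − 243.000) = 463.750.
Running total after k=1: 978804.
Order-2 term: −1/720 · (6.00000 − 6.00000) = 0.00000.
Running total after k=2: 978804.
Order-3 term: 1/30240 · (0.00000 − 0.00000) = 0.00000.
Running total after k=3: 978804.
Order-4 term: −1/1209600 · (0.00000 − 0.00000) = 0.00000.

S_4 ≈ 978804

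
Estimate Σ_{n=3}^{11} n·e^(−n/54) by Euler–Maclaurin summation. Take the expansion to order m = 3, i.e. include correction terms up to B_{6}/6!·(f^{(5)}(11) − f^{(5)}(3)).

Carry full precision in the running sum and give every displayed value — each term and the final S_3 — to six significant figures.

S_3 ≈ 54.4271

The integral term ∫_3^11 x·e^(−x/54) dx = 48.5421.
½[f(3) + f(11)] = ½[2.83788 + 8.97274] = 5.90531.
So far: 54.4474.
k=1: B_{2}/(2)! × [f^{(1)}(11) − f^{(1)}(3)] = 1/12 × (0.649542 − 0.893406) = -0.0203220.
After k=1: 54.4271.
k=2: B_{4}/(4)! × [f^{(3)}(11) − f^{(3)}(3)] = −1/720 × (0.000782219 − 0.000955187) = 2.40233e-07.
After k=2: 54.4271.
k=3: B_{6}/(6)! × [f^{(5)}(11) − f^{(5)}(3)] = 1/30240 × (4.60112e-07 − 5.50066e-07) = -2.97468e-12.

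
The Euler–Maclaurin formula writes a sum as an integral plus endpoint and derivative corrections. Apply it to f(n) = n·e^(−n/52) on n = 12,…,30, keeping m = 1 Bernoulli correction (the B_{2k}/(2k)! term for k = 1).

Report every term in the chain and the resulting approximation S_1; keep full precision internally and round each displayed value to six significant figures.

∫_12^30 x·e^(−x/52) dx evaluates to 247.411.
Boundary: ½(f(12) + f(30)) = ½(9.52707 + 16.8487) = 13.1879.
Integral + boundary = 260.599.
k=1: B_{2}/(2)! × [f^{(1)}(30) − f^{(1)}(12)] = 1/12 × (0.237610 − 0.610710) = -0.0310916.

S_1 ≈ 260.568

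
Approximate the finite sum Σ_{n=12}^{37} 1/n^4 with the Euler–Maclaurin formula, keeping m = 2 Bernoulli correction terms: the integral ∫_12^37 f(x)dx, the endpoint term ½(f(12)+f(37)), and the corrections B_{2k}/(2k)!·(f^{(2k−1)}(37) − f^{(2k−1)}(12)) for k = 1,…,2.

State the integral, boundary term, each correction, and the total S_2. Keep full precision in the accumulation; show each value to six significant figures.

S_2 ≈ 0.000212030

∫_12^37 1/x^4 dx evaluates to 0.000186321.
½[f(12) + f(37)] = ½[4.82253e-05 + 5.33572e-07] = 2.43794e-05.
Integral + boundary = 0.000210700.
k=1: B_{2}/(2)! × [f^{(1)}(37) − f^{(1)}(12)] = 1/12 × (-5.76835e-08 − (-1.60751e-05)) = 1.33478e-06.
After k=1: 0.000212035.
k=2: B_{4}/(4)! × [f^{(3)}(37) − f^{(3)}(12)] = −1/720 × (-1.26406e-09 − (-3.34898e-06)) = -4.64961e-09.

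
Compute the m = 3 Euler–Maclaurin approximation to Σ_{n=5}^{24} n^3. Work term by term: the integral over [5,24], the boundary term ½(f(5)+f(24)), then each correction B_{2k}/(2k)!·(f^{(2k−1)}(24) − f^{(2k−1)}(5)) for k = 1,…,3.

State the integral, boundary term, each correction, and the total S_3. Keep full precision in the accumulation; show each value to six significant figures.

S_3 ≈ 89900.0

∫_5^24 x^3 dx evaluates to 82787.8.
Boundary: ½(f(5) + f(24)) = ½(125.000 + 13824.0) = 6974.50.
So far: 89762.2.
Order-1 term: 1/12 · (1728.00 − 75.0000) = 137.750.
Running total after k=1: 89900.0.
Order-2 term: −1/720 · (6.00000 − 6.00000) = 0.00000.
Running total after k=2: 89900.0.
Order-3 term: 1/30240 · (0.00000 − 0.00000) = 0.00000.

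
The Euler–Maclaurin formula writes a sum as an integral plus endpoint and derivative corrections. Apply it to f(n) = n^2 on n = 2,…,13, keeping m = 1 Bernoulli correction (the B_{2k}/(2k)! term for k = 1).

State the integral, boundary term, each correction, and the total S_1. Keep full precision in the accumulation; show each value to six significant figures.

S_1 ≈ 818.000

Integral: ∫_2^13 x^2 dx = 729.667.
Boundary: ½(f(2) + f(13)) = ½(4.00000 + 169.000) = 86.5000.
Integral + boundary = 816.167.
Order-1 term: 1/12 · (26.0000 − 4.00000) = 1.83333.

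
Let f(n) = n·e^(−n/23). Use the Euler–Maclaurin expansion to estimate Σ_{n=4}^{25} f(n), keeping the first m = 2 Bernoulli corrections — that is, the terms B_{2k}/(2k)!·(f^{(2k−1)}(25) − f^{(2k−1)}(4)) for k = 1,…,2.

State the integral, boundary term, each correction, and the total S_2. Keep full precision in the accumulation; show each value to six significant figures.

S_2 ≈ 155.391

Integral: ∫_4^25 x·e^(−x/23) dx = 149.555.
½[f(4) + f(25)] = ½[3.36148 + 8.43103] = 5.89626.
So far: 155.452.
Order-1 term: 1/12 · (-0.0293253 − 0.694219) = -0.0602953.
After k=1: 155.391.
Order-2 term: −1/720 · (0.00121958 − 0.00448952) = 4.54159e-06.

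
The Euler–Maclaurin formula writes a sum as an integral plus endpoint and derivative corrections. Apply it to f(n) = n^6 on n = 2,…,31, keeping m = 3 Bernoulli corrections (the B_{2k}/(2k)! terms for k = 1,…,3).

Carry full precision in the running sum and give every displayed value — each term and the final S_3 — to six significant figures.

S_3 ≈ 4.38843e+09

The integral term ∫_2^31 x^6 dx = 3.93037e+09.
Boundary: ½(f(2) + f(31)) = ½(64.0000 + 8.87504e+08) = 4.43752e+08.
So far: 4.37413e+09.
k=1: B_{2}/(2)! × [f^{(1)}(31) − f^{(1)}(2)] = 1/12 × (1.71775e+08 − 192.000) = 1.43146e+07.
After k=1: 4.38844e+09.
k=2: B_{4}/(4)! × [f^{(3)}(31) − f^{(3)}(2)] = −1/720 × (3.57492e+06 − 960.000) = -4963.83.
After k=2: 4.38843e+09.
k=3: B_{6}/(6)! × [f^{(5)}(31) − f^{(5)}(2)] = 1/30240 × (22320.0 − 1440.00) = 0.690476.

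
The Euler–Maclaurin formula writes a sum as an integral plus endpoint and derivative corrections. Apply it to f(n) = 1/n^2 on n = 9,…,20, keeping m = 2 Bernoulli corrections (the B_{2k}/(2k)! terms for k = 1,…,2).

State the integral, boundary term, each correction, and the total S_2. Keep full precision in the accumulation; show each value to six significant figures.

∫_9^20 1/x^2 dx evaluates to 0.0611111.
Boundary: ½(f(9) + f(20)) = ½(0.0123457 + 0.00250000) = 0.00742284.
Integral + boundary = 0.0685340.
Order-1 term: 1/12 · (-0.000250000 − (-0.00274348)) = 0.000207790.
After k=1: 0.0687417.
Order-2 term: −1/720 · (-7.50000e-06 − (-0.000406442)) = -5.54086e-07.

S_2 ≈ 0.0687412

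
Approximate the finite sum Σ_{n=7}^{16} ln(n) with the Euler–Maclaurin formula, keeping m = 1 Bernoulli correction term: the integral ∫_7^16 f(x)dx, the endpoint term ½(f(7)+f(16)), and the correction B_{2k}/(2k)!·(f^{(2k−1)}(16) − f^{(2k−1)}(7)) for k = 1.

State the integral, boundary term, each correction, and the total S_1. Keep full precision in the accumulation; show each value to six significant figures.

Integral: ∫_7^16 ln(x) dx = 21.7400.
Endpoint term: (f(7) + f(16))/2 = (1.94591 + 2.77259)/2 = 2.35925.
So far: 24.0993.
k=1: B_{2}/(2)! × [f^{(1)}(16) − f^{(1)}(7)] = 1/12 × (0.0625000 − 0.142857) = -0.00669643.

S_1 ≈ 24.0926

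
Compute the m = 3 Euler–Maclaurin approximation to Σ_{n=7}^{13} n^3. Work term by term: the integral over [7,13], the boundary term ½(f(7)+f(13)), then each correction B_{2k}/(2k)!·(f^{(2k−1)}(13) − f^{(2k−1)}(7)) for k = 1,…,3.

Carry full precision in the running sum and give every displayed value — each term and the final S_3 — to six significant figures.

Integral: ∫_7^13 x^3 dx = 6540.00.
Endpoint term: (f(7) + f(13))/2 = (343.000 + 2197.00)/2 = 1270.00.
Running total after boundary: 7810.00.
Correction k=1: B_{2}/2! · (f^{(1)}(13) − f^{(1)}(7)) = 1/12 · (507.000 − 147.000) = 30.0000.
After k=1: 7840.00.
Correction k=2: B_{4}/4! · (f^{(3)}(13) − f^{(3)}(7)) = −1/720 · (6.00000 − 6.00000) = 0.00000.
After k=2: 7840.00.
Correction k=3: B_{6}/6! · (f^{(5)}(13) − f^{(5)}(7)) = 1/30240 · (0.00000 − 0.00000) = 0.00000.

S_3 ≈ 7840.00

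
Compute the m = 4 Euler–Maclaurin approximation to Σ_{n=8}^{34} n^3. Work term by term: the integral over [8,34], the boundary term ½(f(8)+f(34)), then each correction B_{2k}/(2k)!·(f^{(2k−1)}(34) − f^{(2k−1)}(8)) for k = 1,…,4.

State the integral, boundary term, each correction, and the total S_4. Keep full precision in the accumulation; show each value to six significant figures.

∫_8^34 x^3 dx evaluates to 333060.
Boundary: ½(f(8) + f(34)) = ½(512.000 + 39304.0) = 19908.0.
So far: 352968.
k=1: B_{2}/(2)! × [f^{(1)}(34) − f^{(1)}(8)] = 1/12 × (3468.00 − 192.000) = 273.000.
After k=1: 353241.
k=2: B_{4}/(4)! × [f^{(3)}(34) − f^{(3)}(8)] = −1/720 × (6.00000 − 6.00000) = 0.00000.
After k=2: 353241.
k=3: B_{6}/(6)! × [f^{(5)}(34) − f^{(5)}(8)] = 1/30240 × (0.00000 − 0.00000) = 0.00000.
After k=3: 353241.
k=4: B_{8}/(8)! × [f^{(7)}(34) − f^{(7)}(8)] = −1/1209600 × (0.00000 − 0.00000) = 0.00000.

S_4 ≈ 353241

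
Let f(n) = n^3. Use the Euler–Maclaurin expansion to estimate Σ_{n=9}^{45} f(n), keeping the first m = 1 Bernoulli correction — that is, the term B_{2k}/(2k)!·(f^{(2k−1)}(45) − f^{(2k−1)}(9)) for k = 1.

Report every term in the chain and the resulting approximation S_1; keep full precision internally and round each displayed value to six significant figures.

The integral term ∫_9^45 x^3 dx = 1.02352e+06.
Boundary: ½(f(9) + f(45)) = ½(729.000 + 91125.0) = 45927.0.
Running total after boundary: 1.06944e+06.
k=1: B_{2}/(2)! × [f^{(1)}(45) − f^{(1)}(9)] = 1/12 × (6075.00 − 243.000) = 486.000.

S_1 ≈ 1.06993e+06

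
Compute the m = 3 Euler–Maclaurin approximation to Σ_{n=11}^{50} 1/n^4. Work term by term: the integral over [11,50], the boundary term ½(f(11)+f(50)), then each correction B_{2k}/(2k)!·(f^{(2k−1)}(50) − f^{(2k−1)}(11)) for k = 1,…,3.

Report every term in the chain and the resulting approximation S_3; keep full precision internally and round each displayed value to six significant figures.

Integral: ∫_11^50 1/x^4 dx = 0.000247772.
Endpoint term: (f(11) + f(50))/2 = (6.83013e-05 + 1.60000e-07)/2 = 3.42307e-05.
Running total after boundary: 0.000282002.
k=1: B_{2}/(2)! × [f^{(1)}(50) − f^{(1)}(11)] = 1/12 × (-1.28000e-08 − (-2.48369e-05)) = 2.06867e-06.
Running total after k=1: 0.000284071.
k=2: B_{4}/(4)! × [f^{(3)}(50) − f^{(3)}(11)] = −1/720 × (-1.53600e-10 − (-6.15790e-06)) = -8.55242e-09.
Running total after k=2: 0.000284062.
k=3: B_{6}/(6)! × [f^{(5)}(50) − f^{(5)}(11)] = 1/30240 × (-3.44064e-12 − (-2.84994e-06)) = 9.42438e-11.

S_3 ≈ 0.000284062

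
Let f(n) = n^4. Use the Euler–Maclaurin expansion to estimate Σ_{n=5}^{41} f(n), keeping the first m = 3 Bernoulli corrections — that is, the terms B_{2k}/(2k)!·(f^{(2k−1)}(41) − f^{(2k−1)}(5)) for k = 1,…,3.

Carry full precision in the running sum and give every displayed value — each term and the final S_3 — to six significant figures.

∫_5^41 x^4 dx evaluates to 2.31706e+07.
Endpoint term: (f(5) + f(41))/2 = (625.000 + 2.82576e+06)/2 = 1.41319e+06.
Running total after boundary: 2.45838e+07.
Order-1 term: 1/12 · (275684 − 500.000) = 22932.0.
Running total after k=1: 2.46067e+07.
Order-2 term: −1/720 · (984.000 − 120.000) = -1.20000.
Running total after k=2: 2.46067e+07.
Order-3 term: 1/30240 · (0.00000 − 0.00000) = 0.00000.

S_3 ≈ 2.46067e+07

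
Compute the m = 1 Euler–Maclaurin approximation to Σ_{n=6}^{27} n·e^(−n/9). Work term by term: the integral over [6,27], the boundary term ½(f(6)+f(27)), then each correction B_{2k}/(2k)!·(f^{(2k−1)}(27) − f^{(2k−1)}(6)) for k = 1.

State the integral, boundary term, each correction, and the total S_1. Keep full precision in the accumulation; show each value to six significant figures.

S_1 ≈ 55.3701

∫_6^27 x·e^(−x/9) dx evaluates to 53.1803.
Endpoint term: (f(6) + f(27))/2 = (3.08050 + 1.34425)/2 = 2.21238.
Integral + boundary = 55.3927.
Correction k=1: B_{2}/2! · (f^{(1)}(27) − f^{(1)}(6)) = 1/12 · (-0.0995741 − 0.171139) = -0.0225594.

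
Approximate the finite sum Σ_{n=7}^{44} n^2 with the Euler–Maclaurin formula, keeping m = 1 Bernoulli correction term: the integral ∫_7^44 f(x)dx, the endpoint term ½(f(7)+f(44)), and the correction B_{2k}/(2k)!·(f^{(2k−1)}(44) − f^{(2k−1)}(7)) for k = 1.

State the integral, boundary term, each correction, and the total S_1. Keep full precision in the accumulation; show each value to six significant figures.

The integral term ∫_7^44 x^2 dx = 28280.3.
Boundary: ½(f(7) + f(44)) = ½(49.0000 + 1936.00) = 992.500.
So far: 29272.8.
Correction k=1: B_{2}/2! · (f^{(1)}(44) − f^{(1)}(7)) = 1/12 · (88.0000 − 14.0000) = 6.16667.

S_1 ≈ 29279.0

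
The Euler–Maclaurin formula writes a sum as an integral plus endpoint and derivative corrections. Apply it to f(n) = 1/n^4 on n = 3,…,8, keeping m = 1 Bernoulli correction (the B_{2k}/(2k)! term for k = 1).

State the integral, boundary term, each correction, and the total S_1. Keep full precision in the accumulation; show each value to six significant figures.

Integral: ∫_3^8 1/x^4 dx = 0.0116946.
Endpoint term: (f(3) + f(8))/2 = (0.0123457 + 0.000244141)/2 = 0.00629491.
So far: 0.0179895.
k=1: B_{2}/(2)! × [f^{(1)}(8) − f^{(1)}(3)] = 1/12 × (-0.000122070 − (-0.0164609)) = 0.00136157.

S_1 ≈ 0.0193511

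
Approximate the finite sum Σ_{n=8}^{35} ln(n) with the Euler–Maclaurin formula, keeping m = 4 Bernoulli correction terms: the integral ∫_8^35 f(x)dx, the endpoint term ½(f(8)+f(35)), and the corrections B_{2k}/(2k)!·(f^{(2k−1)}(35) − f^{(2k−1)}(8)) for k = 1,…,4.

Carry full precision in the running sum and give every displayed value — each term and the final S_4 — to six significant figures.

The integral term ∫_8^35 ln(x) dx = 80.8016.
½[f(8) + f(35)] = ½[2.07944 + 3.55535] = 2.81739.
Running total after boundary: 83.6190.
Correction k=1: B_{2}/2! · (f^{(1)}(35) − f^{(1)}(8)) = 1/12 · (0.0285714 − 0.125000) = -0.00803571.
Partial sum through k=1: 83.6110.
Correction k=2: B_{4}/4! · (f^{(3)}(35) − f^{(3)}(8)) = −1/720 · (4.66472e-05 − 0.00390625) = 5.36056e-06.
Partial sum through k=2: 83.6110.
Correction k=3: B_{6}/6! · (f^{(5)}(35) − f^{(5)}(8)) = 1/30240 · (4.56952e-07 − 0.000732422) = -2.42052e-08.
Partial sum through k=3: 83.6110.
Correction k=4: B_{8}/8! · (f^{(7)}(35) − f^{(7)}(8)) = −1/1209600 · (1.11907e-08 − 0.000343323) = 2.83822e-10.

S_4 ≈ 83.6110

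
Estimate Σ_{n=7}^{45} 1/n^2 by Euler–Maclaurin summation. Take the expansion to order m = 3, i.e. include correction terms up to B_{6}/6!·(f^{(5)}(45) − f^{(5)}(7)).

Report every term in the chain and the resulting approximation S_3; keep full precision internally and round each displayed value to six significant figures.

Integral: ∫_7^45 1/x^2 dx = 0.120635.
Endpoint term: (f(7) + f(45))/2 = (0.0204082 + 0.000493827)/2 = 0.0104510.
So far: 0.131086.
k=1: B_{2}/(2)! × [f^{(1)}(45) − f^{(1)}(7)] = 1/12 × (-2.19479e-05 − (-0.00583090)) = 0.000484080.
Partial sum through k=1: 0.131570.
k=2: B_{4}/(4)! × [f^{(3)}(45) − f^{(3)}(7)] = −1/720 × (-1.30061e-07 − (-0.00142798)) = -1.98312e-06.
Partial sum through k=2: 0.131568.
k=3: B_{6}/(6)! × [f^{(5)}(45) − f^{(5)}(7)] = 1/30240 × (-1.92684e-09 − (-0.000874271)) = 2.89110e-08.

S_3 ≈ 0.131568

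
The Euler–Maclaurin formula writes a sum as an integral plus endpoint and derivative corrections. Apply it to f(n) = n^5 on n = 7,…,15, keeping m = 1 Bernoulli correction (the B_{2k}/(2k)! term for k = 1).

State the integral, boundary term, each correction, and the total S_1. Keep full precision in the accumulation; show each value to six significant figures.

∫_7^15 x^5 dx evaluates to 1.87883e+06.
Endpoint term: (f(7) + f(15))/2 = (16807.0 + 759375)/2 = 388091.
So far: 2.26692e+06.
k=1: B_{2}/(2)! × [f^{(1)}(15) − f^{(1)}(7)] = 1/12 × (253125 − 12005.0) = 20093.3.

S_1 ≈ 2.28701e+06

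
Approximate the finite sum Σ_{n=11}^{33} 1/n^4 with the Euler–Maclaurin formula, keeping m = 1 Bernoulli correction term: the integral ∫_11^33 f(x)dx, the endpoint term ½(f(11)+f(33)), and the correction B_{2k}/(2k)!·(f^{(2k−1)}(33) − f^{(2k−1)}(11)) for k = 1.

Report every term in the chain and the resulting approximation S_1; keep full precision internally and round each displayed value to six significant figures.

S_1 ≈ 0.000277796

∫_11^33 1/x^4 dx evaluates to 0.000241163.
½[f(11) + f(33)] = ½[6.83013e-05 + 8.43226e-07] = 3.45723e-05.
Running total after boundary: 0.000275735.
k=1: B_{2}/(2)! × [f^{(1)}(33) − f^{(1)}(11)] = 1/12 × (-1.02209e-07 − (-2.48369e-05)) = 2.06122e-06.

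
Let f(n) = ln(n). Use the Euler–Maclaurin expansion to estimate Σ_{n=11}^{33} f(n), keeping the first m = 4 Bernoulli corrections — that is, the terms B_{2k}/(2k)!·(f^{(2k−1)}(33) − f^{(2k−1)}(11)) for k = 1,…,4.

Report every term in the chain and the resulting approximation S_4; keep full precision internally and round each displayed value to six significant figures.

S_4 ≈ 69.9501

The integral term ∫_11^33 ln(x) dx = 67.0079.
Endpoint term: (f(11) + f(33))/2 = (2.39790 + 3.49651)/2 = 2.94720.
So far: 69.9551.
Correction k=1: B_{2}/2! · (f^{(1)}(33) − f^{(1)}(11)) = 1/12 · (0.0303030 − 0.0909091) = -0.00505051.
Running total after k=1: 69.9501.
Correction k=2: B_{4}/4! · (f^{(3)}(33) − f^{(3)}(11)) = −1/720 · (5.56529e-05 − 0.00150263) = 2.00969e-06.
Running total after k=2: 69.9501.
Correction k=3: B_{6}/6! · (f^{(5)}(33) − f^{(5)}(11)) = 1/30240 · (6.13256e-07 − 0.000149021) = -4.90767e-09.
Running total after k=3: 69.9501.
Correction k=4: B_{8}/8! · (f^{(7)}(33) − f^{(7)}(11)) = −1/1209600 · (1.68941e-08 − 3.69474e-05) = 3.05312e-11.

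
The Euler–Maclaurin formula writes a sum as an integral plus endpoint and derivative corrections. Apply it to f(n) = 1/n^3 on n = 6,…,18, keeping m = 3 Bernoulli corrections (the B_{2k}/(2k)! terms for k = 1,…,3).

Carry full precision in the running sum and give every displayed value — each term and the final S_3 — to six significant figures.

∫_6^18 1/x^3 dx evaluates to 0.0123457.
Endpoint term: (f(6) + f(18))/2 = (0.00462963 + 0.000171468)/2 = 0.00240055.
So far: 0.0147462.
Correction k=1: B_{2}/2! · (f^{(1)}(18) − f^{(1)}(6)) = 1/12 · (-2.85780e-05 − (-0.00231481)) = 0.000190520.
After k=1: 0.0149367.
Correction k=2: B_{4}/4! · (f^{(3)}(18) − f^{(3)}(6)) = −1/720 · (-1.76407e-06 − (-0.00128601)) = -1.78367e-06.
After k=2: 0.0149350.
Correction k=3: B_{6}/6! · (f^{(5)}(18) − f^{(5)}(6)) = 1/30240 · (-2.28676e-07 − (-0.00150034)) = 4.96070e-08.

S_3 ≈ 0.0149350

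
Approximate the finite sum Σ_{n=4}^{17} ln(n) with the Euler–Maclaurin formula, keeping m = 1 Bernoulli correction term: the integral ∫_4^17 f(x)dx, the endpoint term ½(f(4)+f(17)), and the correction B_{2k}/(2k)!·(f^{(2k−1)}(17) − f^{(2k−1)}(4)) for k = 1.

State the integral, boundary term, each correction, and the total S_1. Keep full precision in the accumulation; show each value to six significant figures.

S_1 ≈ 31.7133

∫_4^17 ln(x) dx evaluates to 29.6194.
½[f(4) + f(17)] = ½[1.38629 + 2.83321] = 2.10975.
Integral + boundary = 31.7292.
k=1: B_{2}/(2)! × [f^{(1)}(17) − f^{(1)}(4)] = 1/12 × (0.0588235 − 0.250000) = -0.0159314.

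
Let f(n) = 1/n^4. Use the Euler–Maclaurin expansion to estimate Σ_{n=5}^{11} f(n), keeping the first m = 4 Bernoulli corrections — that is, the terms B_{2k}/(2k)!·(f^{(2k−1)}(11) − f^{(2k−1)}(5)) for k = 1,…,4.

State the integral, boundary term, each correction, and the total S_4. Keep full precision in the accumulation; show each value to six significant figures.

S_4 ≈ 0.00335295

∫_5^11 1/x^4 dx evaluates to 0.00241623.
Boundary: ½(f(5) + f(11)) = ½(0.00160000 + 6.83013e-05) = 0.000834151.
Running total after boundary: 0.00325038.
k=1: B_{2}/(2)! × [f^{(1)}(11) − f^{(1)}(5)] = 1/12 × (-2.48369e-05 − (-0.00128000)) = 0.000104597.
Running total after k=1: 0.00335498.
k=2: B_{4}/(4)! × [f^{(3)}(11) − f^{(3)}(5)] = −1/720 × (-6.15790e-06 − (-0.00153600)) = -2.12478e-06.
Running total after k=2: 0.00335285.
k=3: B_{6}/(6)! × [f^{(5)}(11) − f^{(5)}(5)] = 1/30240 × (-2.84994e-06 − (-0.00344064)) = 1.13684e-07.
Running total after k=3: 0.00335296.
k=4: B_{8}/(8)! × [f^{(7)}(11) − f^{(7)}(5)] = −1/1209600 × (-2.11979e-06 − (-0.0123863)) = -1.02382e-08.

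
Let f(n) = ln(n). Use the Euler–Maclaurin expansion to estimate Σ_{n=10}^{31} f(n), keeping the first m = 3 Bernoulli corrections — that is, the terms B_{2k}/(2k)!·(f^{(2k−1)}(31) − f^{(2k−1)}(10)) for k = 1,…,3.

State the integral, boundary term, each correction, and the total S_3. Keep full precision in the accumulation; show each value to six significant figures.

S_3 ≈ 65.2904

Integral: ∫_10^31 ln(x) dx = 62.4278.
½[f(10) + f(31)] = ½[2.30259 + 3.43399] = 2.86829.
So far: 65.2960.
Order-1 term: 1/12 · (0.0322581 − 0.100000) = -0.00564516.
Running total after k=1: 65.2904.
Order-2 term: −1/720 · (6.71344e-05 − 0.00200000) = 2.68454e-06.
Running total after k=2: 65.2904.
Order-3 term: 1/30240 · (8.38306e-07 − 0.000240000) = -7.90879e-09.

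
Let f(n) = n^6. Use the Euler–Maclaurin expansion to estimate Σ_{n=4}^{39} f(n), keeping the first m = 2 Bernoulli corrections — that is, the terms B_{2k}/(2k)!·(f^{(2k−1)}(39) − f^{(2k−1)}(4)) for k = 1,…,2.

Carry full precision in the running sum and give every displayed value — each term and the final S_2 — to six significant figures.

S_2 ≈ 2.14089e+10

Integral: ∫_4^39 x^6 dx = 1.96044e+10.
½[f(4) + f(39)] = ½[4096.00 + 3.51874e+09] = 1.75937e+09.
Integral + boundary = 2.13638e+10.
k=1: B_{2}/(2)! × [f^{(1)}(39) − f^{(1)}(4)] = 1/12 × (5.41345e+08 − 6144.00) = 4.51116e+07.
After k=1: 2.14089e+10.
k=2: B_{4}/(4)! × [f^{(3)}(39) − f^{(3)}(4)] = −1/720 × (7.11828e+06 − 7680.00) = -9875.83.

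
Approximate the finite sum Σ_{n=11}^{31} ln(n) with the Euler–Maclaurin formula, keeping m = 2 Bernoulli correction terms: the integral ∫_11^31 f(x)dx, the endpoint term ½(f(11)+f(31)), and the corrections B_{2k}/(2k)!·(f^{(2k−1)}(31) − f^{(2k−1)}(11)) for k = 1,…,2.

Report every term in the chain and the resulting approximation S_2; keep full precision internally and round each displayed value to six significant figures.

S_2 ≈ 62.9878

The integral term ∫_11^31 ln(x) dx = 60.0768.
½[f(11) + f(31)] = ½[2.39790 + 3.43399] = 2.91594.
Integral + boundary = 62.9927.
k=1: B_{2}/(2)! × [f^{(1)}(31) − f^{(1)}(11)] = 1/12 × (0.0322581 − 0.0909091) = -0.00488759.
Running total after k=1: 62.9878.
k=2: B_{4}/(4)! × [f^{(3)}(31) − f^{(3)}(11)] = −1/720 × (6.71344e-05 − 0.00150263) = 1.99374e-06.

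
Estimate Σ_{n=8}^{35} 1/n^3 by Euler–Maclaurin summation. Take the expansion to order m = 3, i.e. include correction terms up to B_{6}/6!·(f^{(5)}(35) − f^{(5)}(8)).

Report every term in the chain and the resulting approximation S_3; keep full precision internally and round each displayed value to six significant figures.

The integral term ∫_8^35 1/x^3 dx = 0.00740434.
Endpoint term: (f(8) + f(35))/2 = (0.00195312 + 2.33236e-05)/2 = 0.000988224.
Running total after boundary: 0.00839256.
k=1: B_{2}/(2)! × [f^{(1)}(35) − f^{(1)}(8)] = 1/12 × (-1.99917e-06 − (-0.000732422)) = 6.08686e-05.
Partial sum through k=1: 0.00845343.
k=2: B_{4}/(4)! × [f^{(3)}(35) − f^{(3)}(8)] = −1/720 × (-3.26395e-08 − (-0.000228882)) = -3.17846e-07.
Partial sum through k=2: 0.00845311.
k=3: B_{6}/(6)! × [f^{(5)}(35) − f^{(5)}(8)] = 1/30240 × (-1.11907e-09 − (-0.000150204)) = 4.96702e-09.

S_3 ≈ 0.00845312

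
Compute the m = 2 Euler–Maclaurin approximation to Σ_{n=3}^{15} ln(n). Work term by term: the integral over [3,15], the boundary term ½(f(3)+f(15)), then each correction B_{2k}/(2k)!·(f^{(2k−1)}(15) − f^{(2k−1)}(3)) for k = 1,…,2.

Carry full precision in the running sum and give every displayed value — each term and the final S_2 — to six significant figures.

Integral: ∫_3^15 ln(x) dx = 25.3249.
½[f(3) + f(15)] = ½[1.09861 + 2.70805] = 1.90333.
Integral + boundary = 27.2282.
Correction k=1: B_{2}/2! · (f^{(1)}(15) − f^{(1)}(3)) = 1/12 · (0.0666667 − 0.333333) = -0.0222222.
After k=1: 27.2060.
Correction k=2: B_{4}/4! · (f^{(3)}(15) − f^{(3)}(3)) = −1/720 · (0.000592593 − 0.0740741) = 0.000102058.

S_2 ≈ 27.2061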